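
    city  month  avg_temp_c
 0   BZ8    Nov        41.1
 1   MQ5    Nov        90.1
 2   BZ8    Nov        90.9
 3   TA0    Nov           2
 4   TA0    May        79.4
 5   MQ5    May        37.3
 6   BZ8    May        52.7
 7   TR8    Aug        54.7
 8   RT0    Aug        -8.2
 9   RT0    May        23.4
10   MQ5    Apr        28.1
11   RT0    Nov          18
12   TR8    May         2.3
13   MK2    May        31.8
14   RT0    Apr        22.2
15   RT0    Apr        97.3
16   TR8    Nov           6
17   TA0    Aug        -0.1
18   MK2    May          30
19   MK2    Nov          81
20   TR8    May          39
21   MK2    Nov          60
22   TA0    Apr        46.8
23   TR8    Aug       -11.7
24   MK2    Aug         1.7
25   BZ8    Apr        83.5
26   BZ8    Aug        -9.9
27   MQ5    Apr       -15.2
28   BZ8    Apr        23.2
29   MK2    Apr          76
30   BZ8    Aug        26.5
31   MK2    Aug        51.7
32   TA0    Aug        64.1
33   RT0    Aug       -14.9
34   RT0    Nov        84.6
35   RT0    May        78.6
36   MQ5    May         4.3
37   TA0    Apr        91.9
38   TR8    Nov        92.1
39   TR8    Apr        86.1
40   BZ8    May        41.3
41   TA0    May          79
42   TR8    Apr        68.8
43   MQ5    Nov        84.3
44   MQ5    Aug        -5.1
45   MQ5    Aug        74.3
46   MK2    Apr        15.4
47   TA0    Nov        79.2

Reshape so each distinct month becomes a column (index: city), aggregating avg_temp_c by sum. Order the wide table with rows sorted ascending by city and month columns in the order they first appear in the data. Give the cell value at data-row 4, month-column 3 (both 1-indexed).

-23.1

With rows sorted ascending by city, row 4 is city=RT0. month columns in first-appearance order: Nov, May, Aug, Apr; column 3 is Aug.
Long rows with city=RT0, month=Aug: -8.2 + -14.9 = -23.1.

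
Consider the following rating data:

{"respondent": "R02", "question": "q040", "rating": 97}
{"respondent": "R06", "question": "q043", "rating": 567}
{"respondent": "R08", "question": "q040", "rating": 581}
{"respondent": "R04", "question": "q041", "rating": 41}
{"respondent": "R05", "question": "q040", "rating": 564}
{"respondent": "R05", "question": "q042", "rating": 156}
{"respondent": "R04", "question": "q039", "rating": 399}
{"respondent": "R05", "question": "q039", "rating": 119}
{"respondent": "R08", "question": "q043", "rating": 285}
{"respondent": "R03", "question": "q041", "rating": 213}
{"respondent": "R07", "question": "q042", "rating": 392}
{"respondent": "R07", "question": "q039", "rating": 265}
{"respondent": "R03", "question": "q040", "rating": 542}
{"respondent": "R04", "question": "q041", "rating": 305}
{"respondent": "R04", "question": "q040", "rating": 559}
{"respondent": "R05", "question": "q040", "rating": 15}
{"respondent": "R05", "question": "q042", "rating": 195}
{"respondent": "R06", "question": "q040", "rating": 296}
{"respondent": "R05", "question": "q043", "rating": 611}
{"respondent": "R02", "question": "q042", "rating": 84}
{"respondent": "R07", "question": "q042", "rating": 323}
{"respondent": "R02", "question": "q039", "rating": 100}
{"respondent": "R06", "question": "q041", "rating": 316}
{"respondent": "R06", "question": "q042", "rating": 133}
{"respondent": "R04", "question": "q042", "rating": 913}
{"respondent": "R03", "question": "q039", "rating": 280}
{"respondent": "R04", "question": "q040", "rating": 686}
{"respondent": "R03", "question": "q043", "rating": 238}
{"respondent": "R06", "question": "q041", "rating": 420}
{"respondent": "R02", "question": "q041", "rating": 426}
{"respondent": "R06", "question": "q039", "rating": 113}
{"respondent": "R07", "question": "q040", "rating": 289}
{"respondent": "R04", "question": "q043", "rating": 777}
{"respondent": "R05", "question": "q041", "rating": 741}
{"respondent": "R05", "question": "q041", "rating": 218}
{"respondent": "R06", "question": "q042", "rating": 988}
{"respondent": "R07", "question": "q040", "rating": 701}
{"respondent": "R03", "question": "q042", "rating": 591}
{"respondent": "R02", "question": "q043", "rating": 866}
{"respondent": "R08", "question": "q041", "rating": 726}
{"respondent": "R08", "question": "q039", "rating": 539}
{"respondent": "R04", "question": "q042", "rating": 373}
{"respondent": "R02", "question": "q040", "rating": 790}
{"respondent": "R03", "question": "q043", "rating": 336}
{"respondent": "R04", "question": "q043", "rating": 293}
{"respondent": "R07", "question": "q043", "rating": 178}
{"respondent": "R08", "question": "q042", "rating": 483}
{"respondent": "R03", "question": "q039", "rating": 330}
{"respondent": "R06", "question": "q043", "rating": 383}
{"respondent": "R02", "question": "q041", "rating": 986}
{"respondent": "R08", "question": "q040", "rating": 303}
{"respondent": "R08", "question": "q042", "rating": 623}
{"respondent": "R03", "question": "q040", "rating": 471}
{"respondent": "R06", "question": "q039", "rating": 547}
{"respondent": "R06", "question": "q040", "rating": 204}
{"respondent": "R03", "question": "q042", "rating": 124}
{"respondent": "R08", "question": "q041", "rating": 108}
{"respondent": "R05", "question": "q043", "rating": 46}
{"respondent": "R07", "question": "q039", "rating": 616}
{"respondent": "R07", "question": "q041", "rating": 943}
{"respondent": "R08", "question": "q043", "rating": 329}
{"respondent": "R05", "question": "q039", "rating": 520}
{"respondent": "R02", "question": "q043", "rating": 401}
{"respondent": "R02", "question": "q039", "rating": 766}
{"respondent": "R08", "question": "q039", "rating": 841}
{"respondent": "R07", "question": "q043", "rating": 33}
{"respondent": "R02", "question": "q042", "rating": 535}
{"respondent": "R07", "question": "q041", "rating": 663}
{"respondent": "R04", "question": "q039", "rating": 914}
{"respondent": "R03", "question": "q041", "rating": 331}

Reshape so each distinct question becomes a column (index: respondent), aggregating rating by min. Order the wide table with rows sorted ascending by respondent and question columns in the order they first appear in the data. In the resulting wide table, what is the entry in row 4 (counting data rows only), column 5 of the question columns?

119

With rows sorted ascending by respondent, row 4 is respondent=R05. question columns in first-appearance order: q040, q043, q041, q042, q039; column 5 is q039.
Long rows with respondent=R05, question=q039: min(119, 520) = 119.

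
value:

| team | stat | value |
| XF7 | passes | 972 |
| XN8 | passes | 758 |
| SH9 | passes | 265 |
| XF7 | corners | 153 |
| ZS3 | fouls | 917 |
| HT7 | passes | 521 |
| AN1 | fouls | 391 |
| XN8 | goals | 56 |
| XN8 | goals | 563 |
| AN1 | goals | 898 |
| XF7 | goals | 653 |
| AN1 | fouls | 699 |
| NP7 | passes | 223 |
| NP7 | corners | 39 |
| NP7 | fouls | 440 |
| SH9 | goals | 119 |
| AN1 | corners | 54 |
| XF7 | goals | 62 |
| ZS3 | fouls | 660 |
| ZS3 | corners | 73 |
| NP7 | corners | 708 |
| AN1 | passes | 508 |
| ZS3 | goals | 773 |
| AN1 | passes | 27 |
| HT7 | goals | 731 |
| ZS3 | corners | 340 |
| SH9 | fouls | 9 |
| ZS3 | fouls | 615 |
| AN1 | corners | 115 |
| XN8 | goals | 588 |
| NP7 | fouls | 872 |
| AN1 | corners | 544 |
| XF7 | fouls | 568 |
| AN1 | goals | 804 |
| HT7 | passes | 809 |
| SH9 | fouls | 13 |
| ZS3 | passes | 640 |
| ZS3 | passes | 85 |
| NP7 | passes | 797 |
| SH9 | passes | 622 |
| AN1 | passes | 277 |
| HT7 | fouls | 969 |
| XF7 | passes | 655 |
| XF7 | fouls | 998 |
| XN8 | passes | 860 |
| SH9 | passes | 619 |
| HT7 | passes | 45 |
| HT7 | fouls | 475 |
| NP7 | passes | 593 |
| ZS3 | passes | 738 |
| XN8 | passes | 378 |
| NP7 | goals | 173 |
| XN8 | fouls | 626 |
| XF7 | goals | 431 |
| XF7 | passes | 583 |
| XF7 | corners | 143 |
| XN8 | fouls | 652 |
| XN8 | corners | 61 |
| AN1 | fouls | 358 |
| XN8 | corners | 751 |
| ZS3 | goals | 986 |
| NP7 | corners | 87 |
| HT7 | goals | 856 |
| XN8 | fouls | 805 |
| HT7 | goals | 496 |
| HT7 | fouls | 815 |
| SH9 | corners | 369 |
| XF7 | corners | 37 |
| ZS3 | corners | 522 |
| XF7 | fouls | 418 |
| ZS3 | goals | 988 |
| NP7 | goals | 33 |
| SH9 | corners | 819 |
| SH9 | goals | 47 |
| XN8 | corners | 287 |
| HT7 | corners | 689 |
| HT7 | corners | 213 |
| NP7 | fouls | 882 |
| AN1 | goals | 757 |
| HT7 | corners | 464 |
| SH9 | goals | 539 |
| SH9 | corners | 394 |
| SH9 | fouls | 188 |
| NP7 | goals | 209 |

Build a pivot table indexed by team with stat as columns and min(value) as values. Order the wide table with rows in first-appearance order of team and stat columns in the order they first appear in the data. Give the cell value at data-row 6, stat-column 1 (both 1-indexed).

27

With rows in first-appearance order of team, row 6 is team=AN1. stat columns in first-appearance order: passes, corners, fouls, goals; column 1 is passes.
Long rows with team=AN1, stat=passes: min(508, 27, 277) = 27.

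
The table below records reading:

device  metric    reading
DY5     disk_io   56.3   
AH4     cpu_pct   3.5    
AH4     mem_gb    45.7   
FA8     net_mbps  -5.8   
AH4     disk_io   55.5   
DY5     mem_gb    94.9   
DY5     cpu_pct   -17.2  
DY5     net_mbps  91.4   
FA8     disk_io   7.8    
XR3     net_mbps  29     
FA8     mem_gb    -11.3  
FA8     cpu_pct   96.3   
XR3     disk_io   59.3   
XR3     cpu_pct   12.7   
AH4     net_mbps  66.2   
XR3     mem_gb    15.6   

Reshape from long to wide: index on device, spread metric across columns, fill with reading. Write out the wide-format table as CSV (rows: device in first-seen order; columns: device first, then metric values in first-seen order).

device,disk_io,cpu_pct,mem_gb,net_mbps
DY5,56.3,-17.2,94.9,91.4
AH4,55.5,3.5,45.7,66.2
FA8,7.8,96.3,-11.3,-5.8
XR3,59.3,12.7,15.6,29

Columns: device plus the 4 distinct metric values (disk_io, cpu_pct, mem_gb, net_mbps).
For example, row DY5 column disk_io takes reading=56.3 from the long row (DY5, disk_io).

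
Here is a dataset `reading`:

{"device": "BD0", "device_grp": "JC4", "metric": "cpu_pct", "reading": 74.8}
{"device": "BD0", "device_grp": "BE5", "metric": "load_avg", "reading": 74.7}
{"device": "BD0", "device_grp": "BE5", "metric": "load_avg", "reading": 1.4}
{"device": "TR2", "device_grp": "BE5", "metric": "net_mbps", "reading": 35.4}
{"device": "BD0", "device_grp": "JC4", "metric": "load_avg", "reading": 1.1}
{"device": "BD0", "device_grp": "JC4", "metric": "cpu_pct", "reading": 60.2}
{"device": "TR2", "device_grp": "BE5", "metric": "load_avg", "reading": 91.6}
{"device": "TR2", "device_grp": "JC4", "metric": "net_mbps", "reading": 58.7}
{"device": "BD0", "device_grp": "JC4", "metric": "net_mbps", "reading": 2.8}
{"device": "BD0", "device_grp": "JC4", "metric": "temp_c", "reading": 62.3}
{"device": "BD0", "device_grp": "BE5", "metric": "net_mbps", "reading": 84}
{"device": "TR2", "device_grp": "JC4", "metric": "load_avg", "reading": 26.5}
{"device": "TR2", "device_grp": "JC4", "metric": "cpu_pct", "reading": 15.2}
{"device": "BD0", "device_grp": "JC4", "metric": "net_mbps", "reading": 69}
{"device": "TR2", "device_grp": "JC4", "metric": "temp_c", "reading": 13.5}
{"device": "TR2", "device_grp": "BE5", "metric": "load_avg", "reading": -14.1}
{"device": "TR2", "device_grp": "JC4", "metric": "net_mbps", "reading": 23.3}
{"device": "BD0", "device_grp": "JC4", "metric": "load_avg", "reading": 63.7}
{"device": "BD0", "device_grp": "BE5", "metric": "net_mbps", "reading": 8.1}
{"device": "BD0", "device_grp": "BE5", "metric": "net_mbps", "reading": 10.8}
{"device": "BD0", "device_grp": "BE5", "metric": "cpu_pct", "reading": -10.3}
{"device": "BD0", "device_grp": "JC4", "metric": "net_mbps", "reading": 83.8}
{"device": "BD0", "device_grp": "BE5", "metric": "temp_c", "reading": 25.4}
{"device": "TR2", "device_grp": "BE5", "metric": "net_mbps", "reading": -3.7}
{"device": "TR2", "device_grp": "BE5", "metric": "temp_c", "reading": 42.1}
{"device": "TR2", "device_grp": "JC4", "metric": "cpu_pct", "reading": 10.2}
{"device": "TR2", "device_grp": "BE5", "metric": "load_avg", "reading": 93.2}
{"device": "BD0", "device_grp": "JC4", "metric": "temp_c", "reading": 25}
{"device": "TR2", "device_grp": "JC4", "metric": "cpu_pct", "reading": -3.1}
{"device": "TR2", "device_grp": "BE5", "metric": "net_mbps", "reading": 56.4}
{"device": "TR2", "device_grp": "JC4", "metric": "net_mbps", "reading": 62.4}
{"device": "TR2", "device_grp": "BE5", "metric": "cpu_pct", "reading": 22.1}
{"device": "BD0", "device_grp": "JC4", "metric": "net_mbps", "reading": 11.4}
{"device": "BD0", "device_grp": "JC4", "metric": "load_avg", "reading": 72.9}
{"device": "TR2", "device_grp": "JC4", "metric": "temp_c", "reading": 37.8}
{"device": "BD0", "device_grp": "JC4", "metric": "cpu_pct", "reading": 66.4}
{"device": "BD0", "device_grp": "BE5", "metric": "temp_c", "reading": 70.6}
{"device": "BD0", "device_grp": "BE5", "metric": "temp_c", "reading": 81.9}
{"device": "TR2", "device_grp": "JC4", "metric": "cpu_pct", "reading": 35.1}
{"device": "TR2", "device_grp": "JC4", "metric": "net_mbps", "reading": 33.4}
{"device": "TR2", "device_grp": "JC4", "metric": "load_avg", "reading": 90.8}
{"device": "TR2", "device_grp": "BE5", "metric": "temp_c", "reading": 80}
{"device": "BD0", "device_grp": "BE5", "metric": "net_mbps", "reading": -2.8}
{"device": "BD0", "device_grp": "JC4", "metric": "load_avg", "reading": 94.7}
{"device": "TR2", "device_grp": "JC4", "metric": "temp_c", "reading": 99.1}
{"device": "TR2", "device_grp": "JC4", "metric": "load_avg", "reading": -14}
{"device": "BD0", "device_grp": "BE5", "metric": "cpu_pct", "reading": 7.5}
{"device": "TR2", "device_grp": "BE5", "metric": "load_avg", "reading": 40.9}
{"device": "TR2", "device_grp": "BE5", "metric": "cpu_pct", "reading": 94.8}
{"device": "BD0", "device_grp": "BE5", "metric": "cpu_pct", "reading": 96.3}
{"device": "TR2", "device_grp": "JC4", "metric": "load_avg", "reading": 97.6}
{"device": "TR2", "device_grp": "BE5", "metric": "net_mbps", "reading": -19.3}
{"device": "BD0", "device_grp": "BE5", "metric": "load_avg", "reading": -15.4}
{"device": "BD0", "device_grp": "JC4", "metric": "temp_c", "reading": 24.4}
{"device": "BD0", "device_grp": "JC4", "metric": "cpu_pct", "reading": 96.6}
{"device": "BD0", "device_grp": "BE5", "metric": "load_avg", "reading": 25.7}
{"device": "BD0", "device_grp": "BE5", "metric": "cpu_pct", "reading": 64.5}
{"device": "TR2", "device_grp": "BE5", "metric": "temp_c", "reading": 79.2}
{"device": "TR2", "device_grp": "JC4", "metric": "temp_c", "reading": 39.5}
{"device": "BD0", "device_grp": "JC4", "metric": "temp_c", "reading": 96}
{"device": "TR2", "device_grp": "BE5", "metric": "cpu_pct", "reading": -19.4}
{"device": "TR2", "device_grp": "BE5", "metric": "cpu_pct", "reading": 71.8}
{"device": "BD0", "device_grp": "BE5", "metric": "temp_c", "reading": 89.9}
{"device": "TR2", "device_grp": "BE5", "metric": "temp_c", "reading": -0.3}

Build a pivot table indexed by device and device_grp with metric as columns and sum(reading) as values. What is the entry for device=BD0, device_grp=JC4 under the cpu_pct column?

298

Rows with device=BD0, device_grp=JC4 and metric=cpu_pct: reading values are 74.8, 60.2, 66.4, 96.6.
74.8 + 60.2 + 66.4 + 96.6 = 298.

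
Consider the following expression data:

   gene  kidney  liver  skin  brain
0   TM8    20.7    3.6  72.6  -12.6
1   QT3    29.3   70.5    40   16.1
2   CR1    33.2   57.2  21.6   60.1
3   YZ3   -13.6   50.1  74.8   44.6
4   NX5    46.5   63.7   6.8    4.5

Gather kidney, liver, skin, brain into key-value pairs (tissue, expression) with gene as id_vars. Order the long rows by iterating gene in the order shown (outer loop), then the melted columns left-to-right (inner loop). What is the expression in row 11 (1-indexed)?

21.6

20 rows total (5 × 4). Row 11: index ⌊(11-1)/4⌋ = 2 into gene → CR1; (11-1) mod 4 = 2 into the melted columns → skin.
So row 11 is (CR1, skin, 21.6); expression = 21.6.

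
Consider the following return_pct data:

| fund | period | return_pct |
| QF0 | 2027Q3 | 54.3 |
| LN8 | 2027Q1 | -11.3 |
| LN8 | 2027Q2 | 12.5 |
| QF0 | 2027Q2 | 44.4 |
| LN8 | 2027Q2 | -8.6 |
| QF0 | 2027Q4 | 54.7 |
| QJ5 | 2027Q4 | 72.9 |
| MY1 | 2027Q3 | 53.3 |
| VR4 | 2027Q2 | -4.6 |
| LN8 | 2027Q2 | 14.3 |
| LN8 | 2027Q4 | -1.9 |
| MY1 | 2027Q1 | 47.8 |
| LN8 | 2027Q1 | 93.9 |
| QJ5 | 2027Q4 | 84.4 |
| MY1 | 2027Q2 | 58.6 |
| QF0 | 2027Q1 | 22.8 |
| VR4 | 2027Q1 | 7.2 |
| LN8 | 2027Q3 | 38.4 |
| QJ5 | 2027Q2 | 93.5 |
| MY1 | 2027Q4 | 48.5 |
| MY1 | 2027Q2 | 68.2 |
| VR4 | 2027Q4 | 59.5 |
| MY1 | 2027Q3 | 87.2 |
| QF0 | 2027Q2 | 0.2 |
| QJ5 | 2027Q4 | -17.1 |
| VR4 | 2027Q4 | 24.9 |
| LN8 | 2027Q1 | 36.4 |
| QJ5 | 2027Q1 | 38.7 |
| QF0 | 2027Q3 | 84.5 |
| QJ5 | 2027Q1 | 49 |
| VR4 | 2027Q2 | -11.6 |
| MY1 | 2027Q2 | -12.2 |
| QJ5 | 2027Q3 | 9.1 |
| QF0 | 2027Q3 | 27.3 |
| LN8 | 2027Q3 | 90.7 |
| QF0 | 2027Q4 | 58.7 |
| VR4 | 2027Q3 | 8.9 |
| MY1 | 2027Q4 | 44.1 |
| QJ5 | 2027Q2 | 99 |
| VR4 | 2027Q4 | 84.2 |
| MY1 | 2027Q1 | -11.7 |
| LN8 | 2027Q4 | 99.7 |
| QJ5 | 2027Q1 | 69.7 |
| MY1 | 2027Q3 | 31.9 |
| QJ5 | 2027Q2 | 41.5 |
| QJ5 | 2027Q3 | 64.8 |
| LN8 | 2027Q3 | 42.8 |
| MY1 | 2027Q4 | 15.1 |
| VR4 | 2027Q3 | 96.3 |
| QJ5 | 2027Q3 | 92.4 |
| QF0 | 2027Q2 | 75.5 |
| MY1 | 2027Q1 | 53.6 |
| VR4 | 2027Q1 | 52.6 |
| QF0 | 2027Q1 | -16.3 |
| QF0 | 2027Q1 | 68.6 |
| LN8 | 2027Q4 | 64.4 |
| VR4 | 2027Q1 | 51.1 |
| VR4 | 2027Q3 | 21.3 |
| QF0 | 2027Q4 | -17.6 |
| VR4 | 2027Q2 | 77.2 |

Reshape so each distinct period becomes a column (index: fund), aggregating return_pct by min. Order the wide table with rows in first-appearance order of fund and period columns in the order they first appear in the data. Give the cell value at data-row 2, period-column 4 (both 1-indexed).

-1.9

With rows in first-appearance order of fund, row 2 is fund=LN8. period columns in first-appearance order: 2027Q3, 2027Q1, 2027Q2, 2027Q4; column 4 is 2027Q4.
Long rows with fund=LN8, period=2027Q4: min(-1.9, 99.7, 64.4) = -1.9.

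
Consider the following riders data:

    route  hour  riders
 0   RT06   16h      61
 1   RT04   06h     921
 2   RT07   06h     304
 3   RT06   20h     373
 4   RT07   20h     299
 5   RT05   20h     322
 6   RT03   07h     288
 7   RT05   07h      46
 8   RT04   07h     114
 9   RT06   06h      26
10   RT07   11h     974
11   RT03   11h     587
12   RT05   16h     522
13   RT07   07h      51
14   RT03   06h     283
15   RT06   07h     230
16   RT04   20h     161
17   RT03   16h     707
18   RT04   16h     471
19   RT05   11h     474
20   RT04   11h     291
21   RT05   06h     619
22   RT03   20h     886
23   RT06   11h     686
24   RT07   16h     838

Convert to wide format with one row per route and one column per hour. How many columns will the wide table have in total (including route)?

1 column for route plus 5 distinct hour values → 6 columns.

6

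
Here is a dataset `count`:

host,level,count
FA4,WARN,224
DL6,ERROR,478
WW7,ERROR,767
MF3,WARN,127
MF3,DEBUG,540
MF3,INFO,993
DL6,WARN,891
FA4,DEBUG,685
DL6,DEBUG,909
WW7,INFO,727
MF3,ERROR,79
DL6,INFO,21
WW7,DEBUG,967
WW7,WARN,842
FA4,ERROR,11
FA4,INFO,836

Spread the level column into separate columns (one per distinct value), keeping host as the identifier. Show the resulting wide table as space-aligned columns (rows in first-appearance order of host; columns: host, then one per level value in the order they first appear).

host  WARN  ERROR  DEBUG  INFO
FA4   224   11     685    836 
DL6   891   478    909    21  
WW7   842   767    967    727 
MF3   127   79     540    993 

Columns: host plus the 4 distinct level values (WARN, ERROR, DEBUG, INFO).
For example, row FA4 column WARN takes count=224 from the long row (FA4, WARN).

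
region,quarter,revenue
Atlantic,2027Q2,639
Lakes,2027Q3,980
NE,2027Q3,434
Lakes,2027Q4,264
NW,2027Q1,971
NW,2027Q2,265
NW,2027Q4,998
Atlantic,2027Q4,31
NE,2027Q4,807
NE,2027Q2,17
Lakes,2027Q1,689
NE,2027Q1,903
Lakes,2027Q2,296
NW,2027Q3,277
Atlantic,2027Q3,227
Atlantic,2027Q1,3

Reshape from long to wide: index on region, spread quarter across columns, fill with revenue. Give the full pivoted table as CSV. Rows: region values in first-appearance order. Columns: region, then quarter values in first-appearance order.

Columns: region plus the 4 distinct quarter values (2027Q2, 2027Q3, 2027Q4, 2027Q1).
For example, row Atlantic column 2027Q2 takes revenue=639 from the long row (Atlantic, 2027Q2).

region,2027Q2,2027Q3,2027Q4,2027Q1
Atlantic,639,227,31,3
Lakes,296,980,264,689
NE,17,434,807,903
NW,265,277,998,971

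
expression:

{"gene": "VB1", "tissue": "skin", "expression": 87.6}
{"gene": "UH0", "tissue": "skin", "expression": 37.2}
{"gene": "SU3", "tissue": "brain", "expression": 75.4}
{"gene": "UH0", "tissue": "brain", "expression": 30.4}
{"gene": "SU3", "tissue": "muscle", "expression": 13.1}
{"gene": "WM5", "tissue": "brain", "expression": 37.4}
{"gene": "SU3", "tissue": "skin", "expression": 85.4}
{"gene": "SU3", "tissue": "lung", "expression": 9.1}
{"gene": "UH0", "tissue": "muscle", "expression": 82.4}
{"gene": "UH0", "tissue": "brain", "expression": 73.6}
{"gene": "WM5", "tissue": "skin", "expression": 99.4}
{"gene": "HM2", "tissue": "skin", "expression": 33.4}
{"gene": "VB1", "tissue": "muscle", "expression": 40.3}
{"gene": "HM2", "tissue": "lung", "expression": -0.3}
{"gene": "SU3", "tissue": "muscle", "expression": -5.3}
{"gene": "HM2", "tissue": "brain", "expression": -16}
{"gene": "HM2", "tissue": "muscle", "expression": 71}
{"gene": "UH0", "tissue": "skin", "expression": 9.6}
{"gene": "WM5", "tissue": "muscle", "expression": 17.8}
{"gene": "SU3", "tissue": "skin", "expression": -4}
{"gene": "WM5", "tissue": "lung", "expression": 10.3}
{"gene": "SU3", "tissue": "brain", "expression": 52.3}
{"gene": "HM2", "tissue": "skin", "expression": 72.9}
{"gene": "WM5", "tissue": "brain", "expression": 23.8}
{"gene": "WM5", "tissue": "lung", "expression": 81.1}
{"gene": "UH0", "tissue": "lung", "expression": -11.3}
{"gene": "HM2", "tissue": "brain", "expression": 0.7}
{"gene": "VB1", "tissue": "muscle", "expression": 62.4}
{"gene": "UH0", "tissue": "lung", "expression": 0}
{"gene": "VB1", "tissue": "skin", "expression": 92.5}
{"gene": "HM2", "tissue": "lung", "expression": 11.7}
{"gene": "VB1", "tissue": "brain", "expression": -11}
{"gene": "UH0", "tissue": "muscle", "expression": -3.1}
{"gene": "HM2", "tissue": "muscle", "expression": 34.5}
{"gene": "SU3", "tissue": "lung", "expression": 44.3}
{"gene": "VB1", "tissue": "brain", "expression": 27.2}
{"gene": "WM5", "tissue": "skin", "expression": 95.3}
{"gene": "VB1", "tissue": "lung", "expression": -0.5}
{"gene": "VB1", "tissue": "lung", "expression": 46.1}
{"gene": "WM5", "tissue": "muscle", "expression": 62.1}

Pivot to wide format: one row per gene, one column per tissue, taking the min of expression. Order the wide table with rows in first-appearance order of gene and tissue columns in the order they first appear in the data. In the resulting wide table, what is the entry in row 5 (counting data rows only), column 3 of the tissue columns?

34.5

With rows in first-appearance order of gene, row 5 is gene=HM2. tissue columns in first-appearance order: skin, brain, muscle, lung; column 3 is muscle.
Long rows with gene=HM2, tissue=muscle: min(71, 34.5) = 34.5.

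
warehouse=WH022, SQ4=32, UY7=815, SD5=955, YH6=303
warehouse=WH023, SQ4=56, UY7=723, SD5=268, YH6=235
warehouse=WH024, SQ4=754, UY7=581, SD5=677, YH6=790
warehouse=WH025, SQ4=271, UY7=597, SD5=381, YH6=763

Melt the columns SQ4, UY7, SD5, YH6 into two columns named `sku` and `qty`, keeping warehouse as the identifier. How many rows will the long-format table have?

16

4 warehouse values × 4 melted columns = 16 rows.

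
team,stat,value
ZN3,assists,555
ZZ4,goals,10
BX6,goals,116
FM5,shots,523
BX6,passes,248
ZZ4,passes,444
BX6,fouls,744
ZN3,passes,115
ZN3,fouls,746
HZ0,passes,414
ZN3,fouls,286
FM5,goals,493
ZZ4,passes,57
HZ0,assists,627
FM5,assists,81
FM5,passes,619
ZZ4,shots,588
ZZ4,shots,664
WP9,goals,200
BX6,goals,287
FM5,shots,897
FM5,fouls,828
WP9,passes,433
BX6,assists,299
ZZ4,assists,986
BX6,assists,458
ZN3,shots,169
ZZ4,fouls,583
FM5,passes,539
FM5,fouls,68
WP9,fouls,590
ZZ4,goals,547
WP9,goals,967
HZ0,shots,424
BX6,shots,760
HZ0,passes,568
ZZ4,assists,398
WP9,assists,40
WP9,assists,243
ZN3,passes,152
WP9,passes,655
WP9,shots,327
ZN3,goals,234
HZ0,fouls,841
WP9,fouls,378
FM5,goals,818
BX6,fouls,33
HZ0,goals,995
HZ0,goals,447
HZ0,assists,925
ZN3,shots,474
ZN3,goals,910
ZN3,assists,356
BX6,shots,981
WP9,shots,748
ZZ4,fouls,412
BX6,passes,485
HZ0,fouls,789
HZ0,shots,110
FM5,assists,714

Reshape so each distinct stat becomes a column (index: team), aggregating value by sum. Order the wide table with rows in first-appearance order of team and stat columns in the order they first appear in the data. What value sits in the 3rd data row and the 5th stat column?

With rows in first-appearance order of team, row 3 is team=BX6. stat columns in first-appearance order: assists, goals, shots, passes, fouls; column 5 is fouls.
Long rows with team=BX6, stat=fouls: 744 + 33 = 777.

777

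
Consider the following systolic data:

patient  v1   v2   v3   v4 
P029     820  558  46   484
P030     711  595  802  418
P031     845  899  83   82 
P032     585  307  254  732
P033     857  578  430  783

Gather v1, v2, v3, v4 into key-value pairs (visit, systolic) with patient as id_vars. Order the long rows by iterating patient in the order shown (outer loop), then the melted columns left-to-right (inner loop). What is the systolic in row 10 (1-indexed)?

20 rows total (5 × 4). Row 10: index ⌊(10-1)/4⌋ = 2 into patient → P031; (10-1) mod 4 = 1 into the melted columns → v2.
So row 10 is (P031, v2, 899); systolic = 899.

899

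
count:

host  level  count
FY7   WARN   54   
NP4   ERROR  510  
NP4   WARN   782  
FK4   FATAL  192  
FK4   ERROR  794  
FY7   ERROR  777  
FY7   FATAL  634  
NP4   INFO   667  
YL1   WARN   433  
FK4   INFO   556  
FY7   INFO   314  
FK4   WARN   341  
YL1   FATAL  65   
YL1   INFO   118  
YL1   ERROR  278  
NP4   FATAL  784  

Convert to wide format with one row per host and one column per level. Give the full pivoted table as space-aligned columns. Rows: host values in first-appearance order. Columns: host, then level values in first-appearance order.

Columns: host plus the 4 distinct level values (WARN, ERROR, FATAL, INFO).
For example, row FY7 column WARN takes count=54 from the long row (FY7, WARN).

host  WARN  ERROR  FATAL  INFO
FY7   54    777    634    314 
NP4   782   510    784    667 
FK4   341   794    192    556 
YL1   433   278    65     118 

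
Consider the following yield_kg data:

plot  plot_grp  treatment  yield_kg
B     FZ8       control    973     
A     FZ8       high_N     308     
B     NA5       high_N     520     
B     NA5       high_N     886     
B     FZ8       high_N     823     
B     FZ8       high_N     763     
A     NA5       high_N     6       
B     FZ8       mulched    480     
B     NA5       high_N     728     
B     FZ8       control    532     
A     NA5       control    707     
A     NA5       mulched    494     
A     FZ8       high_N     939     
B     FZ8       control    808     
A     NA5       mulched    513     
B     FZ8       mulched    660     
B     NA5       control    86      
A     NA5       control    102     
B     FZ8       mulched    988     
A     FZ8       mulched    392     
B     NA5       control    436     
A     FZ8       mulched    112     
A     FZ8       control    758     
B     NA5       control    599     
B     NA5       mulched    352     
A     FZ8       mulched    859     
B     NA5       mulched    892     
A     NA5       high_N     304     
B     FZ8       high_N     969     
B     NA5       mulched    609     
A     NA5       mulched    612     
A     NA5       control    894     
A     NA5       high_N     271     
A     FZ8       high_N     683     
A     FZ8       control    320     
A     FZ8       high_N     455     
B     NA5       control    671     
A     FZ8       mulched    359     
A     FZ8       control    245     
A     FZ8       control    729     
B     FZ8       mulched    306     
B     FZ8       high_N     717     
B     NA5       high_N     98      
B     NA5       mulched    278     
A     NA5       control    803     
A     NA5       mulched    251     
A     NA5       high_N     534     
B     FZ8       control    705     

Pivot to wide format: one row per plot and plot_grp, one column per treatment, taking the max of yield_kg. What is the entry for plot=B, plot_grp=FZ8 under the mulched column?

988

Rows with plot=B, plot_grp=FZ8 and treatment=mulched: yield_kg values are 480, 660, 988, 306.
max(480, 660, 988, 306) = 988.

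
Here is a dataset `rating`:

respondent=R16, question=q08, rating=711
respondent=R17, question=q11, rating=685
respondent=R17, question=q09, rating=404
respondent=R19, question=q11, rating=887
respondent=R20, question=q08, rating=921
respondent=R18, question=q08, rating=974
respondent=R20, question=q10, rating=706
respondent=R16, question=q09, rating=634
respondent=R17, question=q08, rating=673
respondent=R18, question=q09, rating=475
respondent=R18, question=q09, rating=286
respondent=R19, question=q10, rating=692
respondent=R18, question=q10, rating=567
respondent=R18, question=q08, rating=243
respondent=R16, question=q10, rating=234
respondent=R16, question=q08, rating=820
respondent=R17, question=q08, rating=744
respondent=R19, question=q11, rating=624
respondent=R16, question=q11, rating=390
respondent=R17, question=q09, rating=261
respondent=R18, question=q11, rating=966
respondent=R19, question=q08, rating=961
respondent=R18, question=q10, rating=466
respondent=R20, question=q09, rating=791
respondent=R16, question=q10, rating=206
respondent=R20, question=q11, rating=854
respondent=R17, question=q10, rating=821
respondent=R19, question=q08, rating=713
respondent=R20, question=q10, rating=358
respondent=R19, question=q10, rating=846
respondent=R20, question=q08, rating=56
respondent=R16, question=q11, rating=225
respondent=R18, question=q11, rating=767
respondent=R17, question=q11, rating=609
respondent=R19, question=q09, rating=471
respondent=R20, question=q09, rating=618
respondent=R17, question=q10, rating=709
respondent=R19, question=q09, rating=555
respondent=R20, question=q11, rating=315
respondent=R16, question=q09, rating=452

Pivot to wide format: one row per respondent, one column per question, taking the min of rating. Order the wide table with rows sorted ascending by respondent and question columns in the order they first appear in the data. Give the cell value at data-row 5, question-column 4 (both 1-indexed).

With rows sorted ascending by respondent, row 5 is respondent=R20. question columns in first-appearance order: q08, q11, q09, q10; column 4 is q10.
Long rows with respondent=R20, question=q10: min(706, 358) = 358.

358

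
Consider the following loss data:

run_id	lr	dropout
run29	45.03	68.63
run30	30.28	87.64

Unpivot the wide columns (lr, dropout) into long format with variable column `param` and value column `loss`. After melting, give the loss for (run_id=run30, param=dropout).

Unpivoting turns each (run_id, wide-column) pair into one long row.
The wide cell at row run30, column dropout holds 87.64, so the long row (run30, dropout) has loss=87.64.

87.64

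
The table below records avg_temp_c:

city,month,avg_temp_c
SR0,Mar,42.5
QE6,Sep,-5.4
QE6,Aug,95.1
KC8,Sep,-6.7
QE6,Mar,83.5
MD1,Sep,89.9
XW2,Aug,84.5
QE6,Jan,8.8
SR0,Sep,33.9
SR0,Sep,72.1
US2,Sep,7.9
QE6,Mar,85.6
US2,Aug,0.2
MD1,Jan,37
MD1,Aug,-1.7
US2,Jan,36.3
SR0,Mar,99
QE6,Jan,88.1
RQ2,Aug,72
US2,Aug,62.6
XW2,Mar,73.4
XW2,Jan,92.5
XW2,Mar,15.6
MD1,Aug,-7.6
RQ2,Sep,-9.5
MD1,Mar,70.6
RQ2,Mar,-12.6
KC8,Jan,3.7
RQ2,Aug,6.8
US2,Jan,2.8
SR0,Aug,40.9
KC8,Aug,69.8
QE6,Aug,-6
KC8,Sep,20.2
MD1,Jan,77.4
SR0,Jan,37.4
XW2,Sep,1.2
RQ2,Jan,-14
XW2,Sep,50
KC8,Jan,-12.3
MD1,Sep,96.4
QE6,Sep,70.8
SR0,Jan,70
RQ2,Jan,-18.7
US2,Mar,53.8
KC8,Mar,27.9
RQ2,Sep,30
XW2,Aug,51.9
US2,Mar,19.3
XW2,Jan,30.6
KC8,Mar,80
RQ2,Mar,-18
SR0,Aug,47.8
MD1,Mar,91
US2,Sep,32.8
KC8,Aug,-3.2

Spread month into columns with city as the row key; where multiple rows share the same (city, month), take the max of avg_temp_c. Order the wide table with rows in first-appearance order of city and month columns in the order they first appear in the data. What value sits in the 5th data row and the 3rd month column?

84.5

With rows in first-appearance order of city, row 5 is city=XW2. month columns in first-appearance order: Mar, Sep, Aug, Jan; column 3 is Aug.
Long rows with city=XW2, month=Aug: max(84.5, 51.9) = 84.5.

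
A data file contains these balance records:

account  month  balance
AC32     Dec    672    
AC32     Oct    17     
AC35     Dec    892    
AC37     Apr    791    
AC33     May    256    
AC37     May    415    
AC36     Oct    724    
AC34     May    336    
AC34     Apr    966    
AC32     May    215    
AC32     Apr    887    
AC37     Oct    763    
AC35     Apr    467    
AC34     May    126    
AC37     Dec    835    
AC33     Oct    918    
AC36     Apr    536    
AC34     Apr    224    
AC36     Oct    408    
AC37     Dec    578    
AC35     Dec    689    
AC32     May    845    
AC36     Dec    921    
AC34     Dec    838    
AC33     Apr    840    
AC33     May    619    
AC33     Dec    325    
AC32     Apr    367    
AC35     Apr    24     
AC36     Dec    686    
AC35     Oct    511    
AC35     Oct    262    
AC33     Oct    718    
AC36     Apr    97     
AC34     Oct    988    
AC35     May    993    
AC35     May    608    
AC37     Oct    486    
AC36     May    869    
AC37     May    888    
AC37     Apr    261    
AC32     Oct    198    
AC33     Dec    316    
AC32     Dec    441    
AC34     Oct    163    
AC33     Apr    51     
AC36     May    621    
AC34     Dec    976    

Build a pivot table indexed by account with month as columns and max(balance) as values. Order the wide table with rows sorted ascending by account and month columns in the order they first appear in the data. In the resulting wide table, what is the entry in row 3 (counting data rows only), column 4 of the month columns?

With rows sorted ascending by account, row 3 is account=AC34. month columns in first-appearance order: Dec, Oct, Apr, May; column 4 is May.
Long rows with account=AC34, month=May: max(336, 126) = 336.

336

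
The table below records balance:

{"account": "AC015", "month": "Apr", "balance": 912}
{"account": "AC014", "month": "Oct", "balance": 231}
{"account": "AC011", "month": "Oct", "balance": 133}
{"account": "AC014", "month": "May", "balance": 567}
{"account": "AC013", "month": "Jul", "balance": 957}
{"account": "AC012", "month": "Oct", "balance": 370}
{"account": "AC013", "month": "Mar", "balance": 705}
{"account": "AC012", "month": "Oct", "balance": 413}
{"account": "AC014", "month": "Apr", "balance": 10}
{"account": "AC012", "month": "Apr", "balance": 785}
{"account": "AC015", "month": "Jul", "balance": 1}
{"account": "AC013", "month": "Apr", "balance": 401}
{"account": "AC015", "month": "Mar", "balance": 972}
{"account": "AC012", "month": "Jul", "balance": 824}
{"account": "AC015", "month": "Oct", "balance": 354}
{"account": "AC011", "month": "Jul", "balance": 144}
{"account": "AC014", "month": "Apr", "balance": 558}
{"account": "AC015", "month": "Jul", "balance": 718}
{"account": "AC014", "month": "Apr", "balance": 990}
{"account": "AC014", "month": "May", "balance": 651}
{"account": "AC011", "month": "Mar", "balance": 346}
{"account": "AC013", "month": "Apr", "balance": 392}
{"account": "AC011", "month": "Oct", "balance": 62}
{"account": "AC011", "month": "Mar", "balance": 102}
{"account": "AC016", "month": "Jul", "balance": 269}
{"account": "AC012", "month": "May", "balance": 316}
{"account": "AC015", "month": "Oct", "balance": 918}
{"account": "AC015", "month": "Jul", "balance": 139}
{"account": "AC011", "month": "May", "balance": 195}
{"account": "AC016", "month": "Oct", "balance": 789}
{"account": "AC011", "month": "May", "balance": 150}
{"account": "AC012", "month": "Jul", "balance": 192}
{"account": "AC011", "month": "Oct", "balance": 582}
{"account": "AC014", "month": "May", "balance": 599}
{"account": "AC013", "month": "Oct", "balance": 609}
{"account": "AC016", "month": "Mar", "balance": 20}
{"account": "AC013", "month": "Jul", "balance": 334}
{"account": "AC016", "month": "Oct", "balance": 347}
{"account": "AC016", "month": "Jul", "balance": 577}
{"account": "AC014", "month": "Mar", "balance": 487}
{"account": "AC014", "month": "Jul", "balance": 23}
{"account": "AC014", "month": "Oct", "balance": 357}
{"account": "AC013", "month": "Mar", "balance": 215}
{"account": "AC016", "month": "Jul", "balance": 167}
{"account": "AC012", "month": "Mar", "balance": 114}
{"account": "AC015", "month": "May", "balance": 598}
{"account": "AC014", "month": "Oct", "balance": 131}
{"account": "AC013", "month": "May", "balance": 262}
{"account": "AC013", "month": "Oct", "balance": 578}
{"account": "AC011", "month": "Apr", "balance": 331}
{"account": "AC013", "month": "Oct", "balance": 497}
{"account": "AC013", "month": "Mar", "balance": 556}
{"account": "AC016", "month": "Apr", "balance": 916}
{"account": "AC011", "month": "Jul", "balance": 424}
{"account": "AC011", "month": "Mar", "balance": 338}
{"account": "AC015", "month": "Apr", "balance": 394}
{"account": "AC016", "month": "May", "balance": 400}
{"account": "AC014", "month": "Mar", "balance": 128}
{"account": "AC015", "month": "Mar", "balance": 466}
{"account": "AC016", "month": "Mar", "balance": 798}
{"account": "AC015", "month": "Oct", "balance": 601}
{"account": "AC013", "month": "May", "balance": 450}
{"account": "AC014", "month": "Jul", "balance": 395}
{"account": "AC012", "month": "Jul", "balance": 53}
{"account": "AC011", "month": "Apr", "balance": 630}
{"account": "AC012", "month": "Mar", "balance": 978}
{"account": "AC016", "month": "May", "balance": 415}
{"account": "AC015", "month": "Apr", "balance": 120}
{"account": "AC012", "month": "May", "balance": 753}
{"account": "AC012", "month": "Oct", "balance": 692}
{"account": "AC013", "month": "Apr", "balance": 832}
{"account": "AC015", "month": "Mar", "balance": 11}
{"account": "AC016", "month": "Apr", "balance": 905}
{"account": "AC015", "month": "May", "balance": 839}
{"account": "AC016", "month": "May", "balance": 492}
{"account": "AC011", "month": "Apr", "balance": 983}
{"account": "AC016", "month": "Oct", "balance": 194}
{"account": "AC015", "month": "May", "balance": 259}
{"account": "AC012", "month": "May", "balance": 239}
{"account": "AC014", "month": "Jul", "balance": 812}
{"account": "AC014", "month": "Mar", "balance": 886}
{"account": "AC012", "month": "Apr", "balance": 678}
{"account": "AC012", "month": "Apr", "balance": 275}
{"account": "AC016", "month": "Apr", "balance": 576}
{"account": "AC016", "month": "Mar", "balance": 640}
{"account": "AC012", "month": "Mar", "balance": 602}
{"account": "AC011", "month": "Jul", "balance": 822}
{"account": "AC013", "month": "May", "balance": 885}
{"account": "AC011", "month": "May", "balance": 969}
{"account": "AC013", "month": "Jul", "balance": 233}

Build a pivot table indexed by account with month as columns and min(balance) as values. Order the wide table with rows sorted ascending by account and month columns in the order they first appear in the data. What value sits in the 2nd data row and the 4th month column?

53

With rows sorted ascending by account, row 2 is account=AC012. month columns in first-appearance order: Apr, Oct, May, Jul, Mar; column 4 is Jul.
Long rows with account=AC012, month=Jul: min(824, 192, 53) = 53.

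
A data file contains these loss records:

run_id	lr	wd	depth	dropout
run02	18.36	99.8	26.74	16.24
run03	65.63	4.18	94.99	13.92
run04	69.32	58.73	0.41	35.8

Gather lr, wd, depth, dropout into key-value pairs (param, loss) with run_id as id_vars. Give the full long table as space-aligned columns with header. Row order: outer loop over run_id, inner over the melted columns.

run_id  param    loss 
run02   lr       18.36
run02   wd       99.8 
run02   depth    26.74
run02   dropout  16.24
run03   lr       65.63
run03   wd       4.18 
run03   depth    94.99
run03   dropout  13.92
run04   lr       69.32
run04   wd       58.73
run04   depth    0.41 
run04   dropout  35.8 

Each (run_id, column) pair becomes one row: 3 × 4 = 12 rows.
For example, (run02, lr) → loss=18.36.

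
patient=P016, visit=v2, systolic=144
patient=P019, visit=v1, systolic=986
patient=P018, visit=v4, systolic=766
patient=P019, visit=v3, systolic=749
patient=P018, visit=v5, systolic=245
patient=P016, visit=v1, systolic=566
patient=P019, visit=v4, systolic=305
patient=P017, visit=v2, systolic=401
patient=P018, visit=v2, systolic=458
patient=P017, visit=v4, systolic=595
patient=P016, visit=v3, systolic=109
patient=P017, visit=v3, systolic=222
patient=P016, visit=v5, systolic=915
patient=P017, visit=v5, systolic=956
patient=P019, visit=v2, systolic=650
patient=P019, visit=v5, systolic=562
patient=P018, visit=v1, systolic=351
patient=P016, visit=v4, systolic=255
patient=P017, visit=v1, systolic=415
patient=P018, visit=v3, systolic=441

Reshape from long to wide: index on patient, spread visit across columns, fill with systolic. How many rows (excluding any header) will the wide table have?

4 distinct patient values → 4 rows.

4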